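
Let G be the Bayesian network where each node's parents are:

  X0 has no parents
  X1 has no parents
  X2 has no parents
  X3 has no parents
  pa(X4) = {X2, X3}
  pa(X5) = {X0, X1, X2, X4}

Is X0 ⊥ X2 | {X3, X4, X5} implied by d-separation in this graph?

2 paths connect X0 and X2; each must be blocked for d-separation to hold:
  1. X0 → X5 ← X4 ← X2 — X5:collider[open]; X4:chain[blocks] ⇒ blocked
  2. X0 → X5 ← X2 — X5:collider[open] ⇒ active
At least one path is unblocked, so d-separation fails.

No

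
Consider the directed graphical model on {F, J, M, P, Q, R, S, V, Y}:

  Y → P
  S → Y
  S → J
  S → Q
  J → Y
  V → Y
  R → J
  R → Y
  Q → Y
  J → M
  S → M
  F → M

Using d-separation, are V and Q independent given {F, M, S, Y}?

There are 6 undirected paths between V and Q; checking each against the conditioning set {F, M, S, Y}:
Path 1: V → Y ← S → Q
  S is a fork here and S is conditioned on, so the path is blocked at S.
Path 2: V → Y ← Q
  Y is a collider and Y is conditioned on, which opens it — no node blocks this path, so it is active.
Path 3: V → Y ← R → J ← S → Q
  S is a fork here and S is conditioned on, so the path is blocked at S.
Path 4: V → Y ← R → J → M ← S → Q
  S is a fork here and S is conditioned on, so the path is blocked at S.
Path 5: V → Y ← J ← S → Q
  S is a fork here and S is conditioned on, so the path is blocked at S.
Path 6: V → Y ← J → M ← S → Q
  S is a fork here and S is conditioned on, so the path is blocked at S.
Because an active path exists, V and Q are not d-separated.

No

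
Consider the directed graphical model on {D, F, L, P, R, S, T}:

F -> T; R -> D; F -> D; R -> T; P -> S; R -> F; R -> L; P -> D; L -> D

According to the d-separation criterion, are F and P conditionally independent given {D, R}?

No

5 paths connect F and P; each must be blocked for d-separation to hold:
  1. F ← R → L → D ← P — R:fork[blocks]; L:chain[open]; D:collider[open] ⇒ blocked
  2. F ← R → D ← P — R:fork[blocks]; D:collider[open] ⇒ blocked
  3. F → T ← R → L → D ← P — T:collider[blocks]; R:fork[blocks]; L:chain[open]; D:collider[open] ⇒ blocked
  4. F → T ← R → D ← P — T:collider[blocks]; R:fork[blocks]; D:collider[open] ⇒ blocked
  5. F → D ← P — D:collider[open] ⇒ active
At least one path is unblocked, so d-separation fails.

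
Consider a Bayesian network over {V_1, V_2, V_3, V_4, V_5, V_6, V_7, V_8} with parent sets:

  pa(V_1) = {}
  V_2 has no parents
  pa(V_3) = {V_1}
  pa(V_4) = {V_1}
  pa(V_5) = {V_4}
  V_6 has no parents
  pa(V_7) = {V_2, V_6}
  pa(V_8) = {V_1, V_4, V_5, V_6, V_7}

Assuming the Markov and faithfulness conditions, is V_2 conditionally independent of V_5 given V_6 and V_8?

No

There are 6 undirected paths between V_2 and V_5; checking each against the conditioning set {V_6, V_8}:
Path 1: V_2 → V_7 → V_8 ← V_4 → V_5
  V_7 is a chain and V_7 is not conditioned on; V_8 is a collider and V_8 is conditioned on, which opens it; V_4 is a fork and V_4 is not conditioned on — no node blocks this path, so it is active.
Path 2: V_2 → V_7 → V_8 ← V_1 → V_4 → V_5
  V_7 is a chain and V_7 is not conditioned on; V_8 is a collider and V_8 is conditioned on, which opens it; V_1 is a fork and V_1 is not conditioned on; V_4 is a chain and V_4 is not conditioned on — no node blocks this path, so it is active.
Path 3: V_2 → V_7 → V_8 ← V_5
  V_7 is a chain and V_7 is not conditioned on; V_8 is a collider and V_8 is conditioned on, which opens it — no node blocks this path, so it is active.
Path 4: V_2 → V_7 ← V_6 → V_8 ← V_4 → V_5
  V_6 is a fork here and V_6 is conditioned on, so the path is blocked at V_6.
Path 5: V_2 → V_7 ← V_6 → V_8 ← V_1 → V_4 → V_5
  V_6 is a fork here and V_6 is conditioned on, so the path is blocked at V_6.
Path 6: V_2 → V_7 ← V_6 → V_8 ← V_5
  V_6 is a fork here and V_6 is conditioned on, so the path is blocked at V_6.
At least one path is unblocked, so d-separation fails.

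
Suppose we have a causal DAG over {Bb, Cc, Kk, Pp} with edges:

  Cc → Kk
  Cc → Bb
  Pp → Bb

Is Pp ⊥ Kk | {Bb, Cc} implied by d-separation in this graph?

Yes — Pp and Kk are d-separated given {Bb, Cc}.

Only one path connects Pp and Kk:
  1. Pp → Bb ← Cc → Kk — Bb:collider[open]; Cc:fork[blocks] ⇒ blocked
All paths are blocked; Pp ⊥ Kk | {Bb, Cc} holds.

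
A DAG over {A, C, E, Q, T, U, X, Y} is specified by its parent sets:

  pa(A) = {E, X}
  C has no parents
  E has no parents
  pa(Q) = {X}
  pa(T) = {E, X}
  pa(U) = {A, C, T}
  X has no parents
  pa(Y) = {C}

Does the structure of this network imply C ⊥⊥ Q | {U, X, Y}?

Enumerating the 4 paths from C to Q and testing each for blocking by {U, X, Y}:
Path 1: C → U ← A ← E → T ← X → Q
  X is a fork here and X is conditioned on, so the path is blocked at X.
Path 2: C → U ← A ← X → Q
  X is a fork here and X is conditioned on, so the path is blocked at X.
Path 3: C → U ← T ← E → A ← X → Q
  X is a fork here and X is conditioned on, so the path is blocked at X.
Path 4: C → U ← T ← X → Q
  X is a fork here and X is conditioned on, so the path is blocked at X.
Every path is blocked, so C and Q are d-separated given {U, X, Y}.

Yes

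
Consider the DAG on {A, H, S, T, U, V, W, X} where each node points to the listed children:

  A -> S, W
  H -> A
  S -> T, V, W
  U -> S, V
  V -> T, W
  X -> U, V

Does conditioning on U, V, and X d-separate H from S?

No

We examine all 6 paths between H and S:
Path 1: H → A → S
  A is a chain and A is not conditioned on — no node blocks this path, so it is active.
Path 2: H → A → W ← S
  W is a collider here and neither W nor any of its descendants is conditioned on, so the collider stays closed — the path is blocked at W.
Path 3: H → A → W ← V ← S
  W is a collider here and neither W nor any of its descendants is conditioned on, so the collider stays closed — the path is blocked at W.
Path 4: H → A → W ← V ← X → U → S
  W is a collider here and neither W nor any of its descendants is conditioned on, so the collider stays closed — the path is blocked at W.
Path 5: H → A → W ← V → T ← S
  W is a collider here and neither W nor any of its descendants is conditioned on, so the collider stays closed — the path is blocked at W.
Path 6: H → A → W ← V ← U → S
  W is a collider here and neither W nor any of its descendants is conditioned on, so the collider stays closed — the path is blocked at W.
At least one path is unblocked, so d-separation fails.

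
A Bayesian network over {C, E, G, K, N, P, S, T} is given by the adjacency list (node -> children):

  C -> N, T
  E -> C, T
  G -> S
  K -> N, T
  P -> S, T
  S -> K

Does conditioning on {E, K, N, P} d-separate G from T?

Yes

There are 4 undirected paths between G and T; checking each against the conditioning set {E, K, N, P}:
Path 1: G → S → K → T
  K is a chain here and K is conditioned on, so the path is blocked at K.
Path 2: G → S → K → N ← C → T
  K is a chain here and K is conditioned on, so the path is blocked at K.
Path 3: G → S → K → N ← C ← E → T
  K is a chain here and K is conditioned on, so the path is blocked at K.
Path 4: G → S ← P → T
  P is a fork here and P is conditioned on, so the path is blocked at P.
Since every path is blocked, d-separation holds.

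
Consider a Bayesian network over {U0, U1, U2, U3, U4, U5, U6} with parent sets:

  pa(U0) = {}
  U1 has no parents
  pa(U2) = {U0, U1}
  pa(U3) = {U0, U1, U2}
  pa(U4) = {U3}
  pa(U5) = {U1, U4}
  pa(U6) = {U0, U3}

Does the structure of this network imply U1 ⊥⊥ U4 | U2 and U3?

Yes

Enumerating the 5 paths from U1 to U4 and testing each for blocking by {U2, U3}:
Path 1: U1 → U2 ← U0 → U6 ← U3 → U4
  U6 is a collider here and neither U6 nor any of its descendants is conditioned on, so the collider stays closed — the path is blocked at U6.
Path 2: U1 → U2 ← U0 → U3 → U4
  U3 is a chain here and U3 is conditioned on, so the path is blocked at U3.
Path 3: U1 → U2 → U3 → U4
  U2 is a chain here and U2 is conditioned on, so the path is blocked at U2.
Path 4: U1 → U5 ← U4
  U5 is a collider here and neither U5 nor any of its descendants is conditioned on, so the collider stays closed — the path is blocked at U5.
Path 5: U1 → U3 → U4
  U3 is a chain here and U3 is conditioned on, so the path is blocked at U3.
All paths are blocked; U1 ⊥ U4 | {U2, U3} holds.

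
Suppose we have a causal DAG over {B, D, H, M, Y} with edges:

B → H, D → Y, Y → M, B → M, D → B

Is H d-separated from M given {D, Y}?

There are 2 undirected paths between H and M; checking each against the conditioning set {D, Y}:
Path 1: H ← B ← D → Y → M
  D is a fork here and D is conditioned on, so the path is blocked at D.
Path 2: H ← B → M
  B is a fork and B is not conditioned on — no node blocks this path, so it is active.
Since the path H ← B → M is active, H and M are not d-separated given {D, Y}.

No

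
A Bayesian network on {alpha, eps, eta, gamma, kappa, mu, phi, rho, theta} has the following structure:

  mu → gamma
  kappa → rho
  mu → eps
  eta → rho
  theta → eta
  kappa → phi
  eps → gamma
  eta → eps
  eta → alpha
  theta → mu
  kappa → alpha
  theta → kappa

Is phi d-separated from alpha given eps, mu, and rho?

We examine all 5 paths between phi and alpha:
Path 1: phi ← kappa → alpha
  kappa is a fork and kappa is not conditioned on — no node blocks this path, so it is active.
Path 2: phi ← kappa ← theta → mu → gamma ← eps ← eta → alpha
  mu is a chain here and mu is conditioned on, so the path is blocked at mu.
Path 3: phi ← kappa ← theta → mu → eps ← eta → alpha
  mu is a chain here and mu is conditioned on, so the path is blocked at mu.
Path 4: phi ← kappa ← theta → eta → alpha
  kappa is a chain and kappa is not conditioned on; theta is a fork and theta is not conditioned on; eta is a chain and eta is not conditioned on — no node blocks this path, so it is active.
Path 5: phi ← kappa → rho ← eta → alpha
  kappa is a fork and kappa is not conditioned on; rho is a collider and rho is conditioned on, which opens it; eta is a fork and eta is not conditioned on — no node blocks this path, so it is active.
Since the path phi ← kappa → alpha is active, phi and alpha are not d-separated given {eps, mu, rho}.

No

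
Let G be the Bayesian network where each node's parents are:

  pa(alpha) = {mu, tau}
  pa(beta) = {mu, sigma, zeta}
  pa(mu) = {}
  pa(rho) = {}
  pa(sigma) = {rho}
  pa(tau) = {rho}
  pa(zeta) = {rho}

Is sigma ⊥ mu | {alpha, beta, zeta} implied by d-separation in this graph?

4 paths connect sigma and mu; each must be blocked for d-separation to hold:
Path 1: sigma → beta ← mu
  beta is a collider and beta is conditioned on, which opens it — no node blocks this path, so it is active.
Path 2: sigma → beta ← zeta ← rho → tau → alpha ← mu
  zeta is a chain here and zeta is conditioned on, so the path is blocked at zeta.
Path 3: sigma ← rho → zeta → beta ← mu
  zeta is a chain here and zeta is conditioned on, so the path is blocked at zeta.
Path 4: sigma ← rho → tau → alpha ← mu
  rho is a fork and rho is not conditioned on; tau is a chain and tau is not conditioned on; alpha is a collider and alpha is conditioned on, which opens it — no node blocks this path, so it is active.
Because an active path exists, sigma and mu are not d-separated.

No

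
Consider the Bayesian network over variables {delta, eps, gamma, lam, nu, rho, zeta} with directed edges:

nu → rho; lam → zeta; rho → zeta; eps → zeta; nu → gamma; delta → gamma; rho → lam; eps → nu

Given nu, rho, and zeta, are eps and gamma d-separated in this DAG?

Yes — eps and gamma are d-separated given {nu, rho, zeta}.

There are 3 undirected paths between eps and gamma; checking each against the conditioning set {nu, rho, zeta}:
  1. eps → zeta ← rho ← nu → gamma — zeta:collider[open]; rho:chain[blocks]; nu:fork[blocks] ⇒ blocked
  2. eps → zeta ← lam ← rho ← nu → gamma — zeta:collider[open]; lam:chain[open]; rho:chain[blocks]; nu:fork[blocks] ⇒ blocked
  3. eps → nu → gamma — nu:chain[blocks] ⇒ blocked
All paths are blocked; eps ⊥ gamma | {nu, rho, zeta} holds.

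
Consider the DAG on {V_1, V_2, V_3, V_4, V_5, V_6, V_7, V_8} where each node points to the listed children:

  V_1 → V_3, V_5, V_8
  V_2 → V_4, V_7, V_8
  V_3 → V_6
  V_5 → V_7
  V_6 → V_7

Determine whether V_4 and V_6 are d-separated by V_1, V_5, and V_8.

Yes — V_4 and V_6 are d-separated given {V_1, V_5, V_8}.

There are 4 undirected paths between V_4 and V_6; checking each against the conditioning set {V_1, V_5, V_8}:
  1. V_4 ← V_2 → V_8 ← V_1 → V_3 → V_6 — V_2:fork[open]; V_8:collider[open]; V_1:fork[blocks]; V_3:chain[open] ⇒ blocked
  2. V_4 ← V_2 → V_8 ← V_1 → V_5 → V_7 ← V_6 — V_2:fork[open]; V_8:collider[open]; V_1:fork[blocks]; V_5:chain[blocks]; V_7:collider[blocks] ⇒ blocked
  3. V_4 ← V_2 → V_7 ← V_6 — V_2:fork[open]; V_7:collider[blocks] ⇒ blocked
  4. V_4 ← V_2 → V_7 ← V_5 ← V_1 → V_3 → V_6 — V_2:fork[open]; V_7:collider[blocks]; V_5:chain[blocks]; V_1:fork[blocks]; V_3:chain[open] ⇒ blocked
All paths are blocked; V_4 ⊥ V_6 | {V_1, V_5, V_8} holds.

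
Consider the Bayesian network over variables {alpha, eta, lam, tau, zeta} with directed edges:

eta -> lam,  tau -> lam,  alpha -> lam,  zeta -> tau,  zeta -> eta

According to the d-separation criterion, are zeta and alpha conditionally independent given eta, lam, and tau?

Enumerating the 2 paths from zeta to alpha and testing each for blocking by {eta, lam, tau}:
  1. zeta → eta → lam ← alpha — eta:chain[blocks]; lam:collider[open] ⇒ blocked
  2. zeta → tau → lam ← alpha — tau:chain[blocks]; lam:collider[open] ⇒ blocked
Every path is blocked, so zeta and alpha are d-separated given {eta, lam, tau}.

Yes — zeta and alpha are d-separated given {eta, lam, tau}.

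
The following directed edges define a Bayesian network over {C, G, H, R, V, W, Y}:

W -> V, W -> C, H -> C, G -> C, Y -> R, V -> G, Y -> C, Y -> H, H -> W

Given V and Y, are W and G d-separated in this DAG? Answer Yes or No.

Yes — W and G are d-separated given {V, Y}.

Enumerating the 4 paths from W to G and testing each for blocking by {V, Y}:
Path 1: W → V → G
  V is a chain here and V is conditioned on, so the path is blocked at V.
Path 2: W ← H → C ← G
  C is a collider here and neither C nor any of its descendants is conditioned on, so the collider stays closed — the path is blocked at C.
Path 3: W ← H ← Y → C ← G
  Y is a fork here and Y is conditioned on, so the path is blocked at Y.
Path 4: W → C ← G
  C is a collider here and neither C nor any of its descendants is conditioned on, so the collider stays closed — the path is blocked at C.
Since every path is blocked, d-separation holds.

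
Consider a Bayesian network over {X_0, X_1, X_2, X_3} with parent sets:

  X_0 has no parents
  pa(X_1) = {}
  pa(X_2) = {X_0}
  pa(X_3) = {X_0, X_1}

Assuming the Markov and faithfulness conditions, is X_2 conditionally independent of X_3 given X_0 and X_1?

Only one path connects X_2 and X_3:
Path 1: X_2 ← X_0 → X_3
  X_0 is a fork here and X_0 is conditioned on, so the path is blocked at X_0.
Every path is blocked, so X_2 and X_3 are d-separated given {X_0, X_1}.

Yes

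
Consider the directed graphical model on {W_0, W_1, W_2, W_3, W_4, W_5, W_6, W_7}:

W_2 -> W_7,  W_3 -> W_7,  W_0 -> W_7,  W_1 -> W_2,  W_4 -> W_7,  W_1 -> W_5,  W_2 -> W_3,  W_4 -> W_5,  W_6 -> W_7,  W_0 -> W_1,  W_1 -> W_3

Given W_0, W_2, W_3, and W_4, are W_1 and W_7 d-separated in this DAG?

Yes

6 paths connect W_1 and W_7; each must be blocked for d-separation to hold:
  1. W_1 → W_2 → W_3 → W_7 — W_2:chain[blocks]; W_3:chain[blocks] ⇒ blocked
  2. W_1 → W_2 → W_7 — W_2:chain[blocks] ⇒ blocked
  3. W_1 → W_5 ← W_4 → W_7 — W_5:collider[blocks]; W_4:fork[blocks] ⇒ blocked
  4. W_1 → W_3 ← W_2 → W_7 — W_3:collider[open]; W_2:fork[blocks] ⇒ blocked
  5. W_1 → W_3 → W_7 — W_3:chain[blocks] ⇒ blocked
  6. W_1 ← W_0 → W_7 — W_0:fork[blocks] ⇒ blocked
Since every path is blocked, d-separation holds.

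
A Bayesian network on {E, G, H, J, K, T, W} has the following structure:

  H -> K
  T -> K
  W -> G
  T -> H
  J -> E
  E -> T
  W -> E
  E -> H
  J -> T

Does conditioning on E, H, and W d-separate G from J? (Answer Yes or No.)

Yes

4 paths connect G and J; each must be blocked for d-separation to hold:
Path 1: G ← W → E → T ← J
  W is a fork here and W is conditioned on, so the path is blocked at W.
Path 2: G ← W → E → H → K ← T ← J
  W is a fork here and W is conditioned on, so the path is blocked at W.
Path 3: G ← W → E → H ← T ← J
  W is a fork here and W is conditioned on, so the path is blocked at W.
Path 4: G ← W → E ← J
  W is a fork here and W is conditioned on, so the path is blocked at W.
Every path is blocked, so G and J are d-separated given {E, H, W}.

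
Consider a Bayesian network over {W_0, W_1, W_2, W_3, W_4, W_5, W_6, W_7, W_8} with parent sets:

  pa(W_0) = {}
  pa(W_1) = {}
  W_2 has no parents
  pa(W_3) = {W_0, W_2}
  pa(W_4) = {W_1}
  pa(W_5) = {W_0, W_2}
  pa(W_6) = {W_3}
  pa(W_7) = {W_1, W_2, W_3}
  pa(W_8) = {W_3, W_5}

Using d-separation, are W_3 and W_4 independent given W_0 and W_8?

There are 4 undirected paths between W_3 and W_4; checking each against the conditioning set {W_0, W_8}:
Path 1: W_3 → W_7 ← W_1 → W_4
  W_7 is a collider here and neither W_7 nor any of its descendants is conditioned on, so the collider stays closed — the path is blocked at W_7.
Path 2: W_3 ← W_2 → W_7 ← W_1 → W_4
  W_7 is a collider here and neither W_7 nor any of its descendants is conditioned on, so the collider stays closed — the path is blocked at W_7.
Path 3: W_3 → W_8 ← W_5 ← W_2 → W_7 ← W_1 → W_4
  W_7 is a collider here and neither W_7 nor any of its descendants is conditioned on, so the collider stays closed — the path is blocked at W_7.
Path 4: W_3 ← W_0 → W_5 ← W_2 → W_7 ← W_1 → W_4
  W_0 is a fork here and W_0 is conditioned on, so the path is blocked at W_0.
Every path is blocked, so W_3 and W_4 are d-separated given {W_0, W_8}.

Yes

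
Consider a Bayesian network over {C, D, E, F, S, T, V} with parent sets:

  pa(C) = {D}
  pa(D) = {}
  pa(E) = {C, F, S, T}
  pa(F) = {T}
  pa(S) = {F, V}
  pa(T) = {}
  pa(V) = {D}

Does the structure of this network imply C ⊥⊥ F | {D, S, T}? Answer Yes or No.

Yes — C and F are d-separated given {D, S, T}.

Enumerating the 6 paths from C to F and testing each for blocking by {D, S, T}:
Path 1: C ← D → V → S ← F
  D is a fork here and D is conditioned on, so the path is blocked at D.
Path 2: C ← D → V → S → E ← F
  D is a fork here and D is conditioned on, so the path is blocked at D.
Path 3: C ← D → V → S → E ← T → F
  D is a fork here and D is conditioned on, so the path is blocked at D.
Path 4: C → E ← S ← F
  E is a collider here and neither E nor any of its descendants is conditioned on, so the collider stays closed — the path is blocked at E.
Path 5: C → E ← F
  E is a collider here and neither E nor any of its descendants is conditioned on, so the collider stays closed — the path is blocked at E.
Path 6: C → E ← T → F
  E is a collider here and neither E nor any of its descendants is conditioned on, so the collider stays closed — the path is blocked at E.
Since every path is blocked, d-separation holds.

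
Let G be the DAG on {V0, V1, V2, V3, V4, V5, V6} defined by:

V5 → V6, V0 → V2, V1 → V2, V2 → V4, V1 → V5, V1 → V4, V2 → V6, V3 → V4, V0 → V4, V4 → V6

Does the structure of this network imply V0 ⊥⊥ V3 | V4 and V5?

No

6 paths connect V0 and V3; each must be blocked for d-separation to hold:
  1. V0 → V2 → V6 ← V5 ← V1 → V4 ← V3 — V2:chain[open]; V6:collider[blocks]; V5:chain[blocks]; V1:fork[open]; V4:collider[open] ⇒ blocked
  2. V0 → V2 → V6 ← V4 ← V3 — V2:chain[open]; V6:collider[blocks]; V4:chain[blocks] ⇒ blocked
  3. V0 → V2 ← V1 → V5 → V6 ← V4 ← V3 — V2:collider[open]; V1:fork[open]; V5:chain[blocks]; V6:collider[blocks]; V4:chain[blocks] ⇒ blocked
  4. V0 → V2 ← V1 → V4 ← V3 — V2:collider[open]; V1:fork[open]; V4:collider[open] ⇒ active
  5. V0 → V2 → V4 ← V3 — V2:chain[open]; V4:collider[open] ⇒ active
  6. V0 → V4 ← V3 — V4:collider[open] ⇒ active
Because an active path exists, V0 and V3 are not d-separated.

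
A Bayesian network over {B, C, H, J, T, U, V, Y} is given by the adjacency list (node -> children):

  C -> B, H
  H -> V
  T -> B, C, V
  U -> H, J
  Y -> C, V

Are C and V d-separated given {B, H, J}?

4 paths connect C and V; each must be blocked for d-separation to hold:
Path 1: C ← T → V
  T is a fork and T is not conditioned on — no node blocks this path, so it is active.
Path 2: C → B ← T → V
  B is a collider and B is conditioned on, which opens it; T is a fork and T is not conditioned on — no node blocks this path, so it is active.
Path 3: C → H → V
  H is a chain here and H is conditioned on, so the path is blocked at H.
Path 4: C ← Y → V
  Y is a fork and Y is not conditioned on — no node blocks this path, so it is active.
Since the path C ← T → V is active, C and V are not d-separated given {B, H, J}.

No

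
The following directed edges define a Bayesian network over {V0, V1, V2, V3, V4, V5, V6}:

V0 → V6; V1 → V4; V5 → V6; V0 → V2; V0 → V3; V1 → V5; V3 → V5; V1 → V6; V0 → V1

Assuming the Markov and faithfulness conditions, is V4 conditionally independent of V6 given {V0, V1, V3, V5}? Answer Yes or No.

5 paths connect V4 and V6; each must be blocked for d-separation to hold:
Path 1: V4 ← V1 → V5 → V6
  V1 is a fork here and V1 is conditioned on, so the path is blocked at V1.
Path 2: V4 ← V1 → V5 ← V3 ← V0 → V6
  V1 is a fork here and V1 is conditioned on, so the path is blocked at V1.
Path 3: V4 ← V1 → V6
  V1 is a fork here and V1 is conditioned on, so the path is blocked at V1.
Path 4: V4 ← V1 ← V0 → V6
  V1 is a chain here and V1 is conditioned on, so the path is blocked at V1.
Path 5: V4 ← V1 ← V0 → V3 → V5 → V6
  V1 is a chain here and V1 is conditioned on, so the path is blocked at V1.
Since every path is blocked, d-separation holds.

Yes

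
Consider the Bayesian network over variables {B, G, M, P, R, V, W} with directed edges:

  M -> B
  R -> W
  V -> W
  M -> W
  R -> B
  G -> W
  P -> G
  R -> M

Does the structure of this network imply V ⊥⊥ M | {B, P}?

Yes — V and M are d-separated given {B, P}.

Enumerating the 3 paths from V to M and testing each for blocking by {B, P}:
  1. V → W ← R → M — W:collider[blocks]; R:fork[open] ⇒ blocked
  2. V → W ← R → B ← M — W:collider[blocks]; R:fork[open]; B:collider[open] ⇒ blocked
  3. V → W ← M — W:collider[blocks] ⇒ blocked
Since every path is blocked, d-separation holds.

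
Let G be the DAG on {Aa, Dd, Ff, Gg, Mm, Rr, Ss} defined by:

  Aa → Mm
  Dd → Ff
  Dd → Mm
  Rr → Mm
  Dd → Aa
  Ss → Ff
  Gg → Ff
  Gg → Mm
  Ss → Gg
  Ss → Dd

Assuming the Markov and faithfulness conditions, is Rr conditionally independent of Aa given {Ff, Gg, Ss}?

There are 6 undirected paths between Rr and Aa; checking each against the conditioning set {Ff, Gg, Ss}:
Path 1: Rr → Mm ← Dd → Aa
  Mm is a collider here and neither Mm nor any of its descendants is conditioned on, so the collider stays closed — the path is blocked at Mm.
Path 2: Rr → Mm ← Aa
  Mm is a collider here and neither Mm nor any of its descendants is conditioned on, so the collider stays closed — the path is blocked at Mm.
Path 3: Rr → Mm ← Gg ← Ss → Dd → Aa
  Mm is a collider here and neither Mm nor any of its descendants is conditioned on, so the collider stays closed — the path is blocked at Mm.
Path 4: Rr → Mm ← Gg ← Ss → Ff ← Dd → Aa
  Mm is a collider here and neither Mm nor any of its descendants is conditioned on, so the collider stays closed — the path is blocked at Mm.
Path 5: Rr → Mm ← Gg → Ff ← Dd → Aa
  Mm is a collider here and neither Mm nor any of its descendants is conditioned on, so the collider stays closed — the path is blocked at Mm.
Path 6: Rr → Mm ← Gg → Ff ← Ss → Dd → Aa
  Mm is a collider here and neither Mm nor any of its descendants is conditioned on, so the collider stays closed — the path is blocked at Mm.
Since every path is blocked, d-separation holds.

Yes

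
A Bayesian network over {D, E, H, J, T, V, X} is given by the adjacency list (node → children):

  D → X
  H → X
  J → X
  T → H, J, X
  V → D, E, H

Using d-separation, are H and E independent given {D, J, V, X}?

Yes

4 paths connect H and E; each must be blocked for d-separation to hold:
  1. H ← V → E — V:fork[blocks] ⇒ blocked
  2. H → X ← D ← V → E — X:collider[open]; D:chain[blocks]; V:fork[blocks] ⇒ blocked
  3. H ← T → J → X ← D ← V → E — T:fork[open]; J:chain[blocks]; X:collider[open]; D:chain[blocks]; V:fork[blocks] ⇒ blocked
  4. H ← T → X ← D ← V → E — T:fork[open]; X:collider[open]; D:chain[blocks]; V:fork[blocks] ⇒ blocked
Every path is blocked, so H and E are d-separated given {D, J, V, X}.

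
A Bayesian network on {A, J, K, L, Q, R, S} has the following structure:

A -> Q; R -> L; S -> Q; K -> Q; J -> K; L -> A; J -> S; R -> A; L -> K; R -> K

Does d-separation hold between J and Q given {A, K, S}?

Yes — J and Q are d-separated given {A, K, S}.

6 paths connect J and Q; each must be blocked for d-separation to hold:
Path 1: J → S → Q
  S is a chain here and S is conditioned on, so the path is blocked at S.
Path 2: J → K ← L ← R → A → Q
  A is a chain here and A is conditioned on, so the path is blocked at A.
Path 3: J → K ← L → A → Q
  A is a chain here and A is conditioned on, so the path is blocked at A.
Path 4: J → K ← R → L → A → Q
  A is a chain here and A is conditioned on, so the path is blocked at A.
Path 5: J → K ← R → A → Q
  A is a chain here and A is conditioned on, so the path is blocked at A.
Path 6: J → K → Q
  K is a chain here and K is conditioned on, so the path is blocked at K.
Every path is blocked, so J and Q are d-separated given {A, K, S}.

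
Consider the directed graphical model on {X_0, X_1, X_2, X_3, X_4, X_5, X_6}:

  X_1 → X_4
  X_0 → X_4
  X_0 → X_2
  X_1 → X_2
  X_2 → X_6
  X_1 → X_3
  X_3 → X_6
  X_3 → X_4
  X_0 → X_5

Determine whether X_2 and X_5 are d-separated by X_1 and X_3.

No

Enumerating the 5 paths from X_2 to X_5 and testing each for blocking by {X_1, X_3}:
  1. X_2 ← X_1 → X_4 ← X_0 → X_5 — X_1:fork[blocks]; X_4:collider[blocks]; X_0:fork[open] ⇒ blocked
  2. X_2 ← X_1 → X_3 → X_4 ← X_0 → X_5 — X_1:fork[blocks]; X_3:chain[blocks]; X_4:collider[blocks]; X_0:fork[open] ⇒ blocked
  3. X_2 ← X_0 → X_5 — X_0:fork[open] ⇒ active
  4. X_2 → X_6 ← X_3 → X_4 ← X_0 → X_5 — X_6:collider[blocks]; X_3:fork[blocks]; X_4:collider[blocks]; X_0:fork[open] ⇒ blocked
  5. X_2 → X_6 ← X_3 ← X_1 → X_4 ← X_0 → X_5 — X_6:collider[blocks]; X_3:chain[blocks]; X_1:fork[blocks]; X_4:collider[blocks]; X_0:fork[open] ⇒ blocked
At least one path is unblocked, so d-separation fails.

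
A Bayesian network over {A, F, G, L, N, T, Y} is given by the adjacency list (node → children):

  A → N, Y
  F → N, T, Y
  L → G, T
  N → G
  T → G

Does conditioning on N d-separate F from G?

No

There are 4 undirected paths between F and G; checking each against the conditioning set {N}:
Path 1: F → T → G
  T is a chain and T is not conditioned on — no node blocks this path, so it is active.
Path 2: F → T ← L → G
  T is a collider here and neither T nor any of its descendants is conditioned on, so the collider stays closed — the path is blocked at T.
Path 3: F → N → G
  N is a chain here and N is conditioned on, so the path is blocked at N.
Path 4: F → Y ← A → N → G
  Y is a collider here and neither Y nor any of its descendants is conditioned on, so the collider stays closed — the path is blocked at Y.
Because an active path exists, F and G are not d-separated.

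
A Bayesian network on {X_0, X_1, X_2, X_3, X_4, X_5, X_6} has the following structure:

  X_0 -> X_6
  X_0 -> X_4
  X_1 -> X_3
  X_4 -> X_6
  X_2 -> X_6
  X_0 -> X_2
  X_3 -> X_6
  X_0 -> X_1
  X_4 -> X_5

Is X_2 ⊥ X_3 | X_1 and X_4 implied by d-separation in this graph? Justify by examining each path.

6 paths connect X_2 and X_3; each must be blocked for d-separation to hold:
  1. X_2 ← X_0 → X_6 ← X_3 — X_0:fork[open]; X_6:collider[blocks] ⇒ blocked
  2. X_2 ← X_0 → X_1 → X_3 — X_0:fork[open]; X_1:chain[blocks] ⇒ blocked
  3. X_2 ← X_0 → X_4 → X_6 ← X_3 — X_0:fork[open]; X_4:chain[blocks]; X_6:collider[blocks] ⇒ blocked
  4. X_2 → X_6 ← X_0 → X_1 → X_3 — X_6:collider[blocks]; X_0:fork[open]; X_1:chain[blocks] ⇒ blocked
  5. X_2 → X_6 ← X_3 — X_6:collider[blocks] ⇒ blocked
  6. X_2 → X_6 ← X_4 ← X_0 → X_1 → X_3 — X_6:collider[blocks]; X_4:chain[blocks]; X_0:fork[open]; X_1:chain[blocks] ⇒ blocked
Since every path is blocked, d-separation holds.

Yes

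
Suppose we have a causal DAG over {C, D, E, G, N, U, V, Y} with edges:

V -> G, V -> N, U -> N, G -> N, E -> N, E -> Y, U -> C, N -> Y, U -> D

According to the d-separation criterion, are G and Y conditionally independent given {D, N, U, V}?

Enumerating the 4 paths from G to Y and testing each for blocking by {D, N, U, V}:
  1. G → N ← E → Y — N:collider[open]; E:fork[open] ⇒ active
  2. G → N → Y — N:chain[blocks] ⇒ blocked
  3. G ← V → N ← E → Y — V:fork[blocks]; N:collider[open]; E:fork[open] ⇒ blocked
  4. G ← V → N → Y — V:fork[blocks]; N:chain[blocks] ⇒ blocked
Since the path G → N ← E → Y is active, G and Y are not d-separated given {D, N, U, V}.

No — G and Y are not d-separated given {D, N, U, V}.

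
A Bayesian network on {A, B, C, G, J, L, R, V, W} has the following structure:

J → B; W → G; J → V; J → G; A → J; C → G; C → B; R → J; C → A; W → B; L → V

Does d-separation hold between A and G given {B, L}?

No

There are 6 undirected paths between A and G; checking each against the conditioning set {B, L}:
Path 1: A ← C → B ← J → G
  C is a fork and C is not conditioned on; B is a collider and B is conditioned on, which opens it; J is a fork and J is not conditioned on — no node blocks this path, so it is active.
Path 2: A ← C → B ← W → G
  C is a fork and C is not conditioned on; B is a collider and B is conditioned on, which opens it; W is a fork and W is not conditioned on — no node blocks this path, so it is active.
Path 3: A ← C → G
  C is a fork and C is not conditioned on — no node blocks this path, so it is active.
Path 4: A → J → B ← C → G
  J is a chain and J is not conditioned on; B is a collider and B is conditioned on, which opens it; C is a fork and C is not conditioned on — no node blocks this path, so it is active.
Path 5: A → J → B ← W → G
  J is a chain and J is not conditioned on; B is a collider and B is conditioned on, which opens it; W is a fork and W is not conditioned on — no node blocks this path, so it is active.
Path 6: A → J → G
  J is a chain and J is not conditioned on — no node blocks this path, so it is active.
At least one path is unblocked, so d-separation fails.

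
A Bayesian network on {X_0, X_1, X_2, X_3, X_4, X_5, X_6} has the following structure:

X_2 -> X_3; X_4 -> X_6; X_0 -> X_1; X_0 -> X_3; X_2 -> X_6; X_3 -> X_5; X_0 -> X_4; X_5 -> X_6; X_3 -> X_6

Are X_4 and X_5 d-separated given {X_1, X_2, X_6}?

No

Enumerating the 6 paths from X_4 to X_5 and testing each for blocking by {X_1, X_2, X_6}:
Path 1: X_4 ← X_0 → X_3 ← X_2 → X_6 ← X_5
  X_2 is a fork here and X_2 is conditioned on, so the path is blocked at X_2.
Path 2: X_4 ← X_0 → X_3 → X_5
  X_0 is a fork and X_0 is not conditioned on; X_3 is a chain and X_3 is not conditioned on — no node blocks this path, so it is active.
Path 3: X_4 ← X_0 → X_3 → X_6 ← X_5
  X_0 is a fork and X_0 is not conditioned on; X_3 is a chain and X_3 is not conditioned on; X_6 is a collider and X_6 is conditioned on, which opens it — no node blocks this path, so it is active.
Path 4: X_4 → X_6 ← X_2 → X_3 → X_5
  X_2 is a fork here and X_2 is conditioned on, so the path is blocked at X_2.
Path 5: X_4 → X_6 ← X_3 → X_5
  X_6 is a collider and X_6 is conditioned on, which opens it; X_3 is a fork and X_3 is not conditioned on — no node blocks this path, so it is active.
Path 6: X_4 → X_6 ← X_5
  X_6 is a collider and X_6 is conditioned on, which opens it — no node blocks this path, so it is active.
Because an active path exists, X_4 and X_5 are not d-separated.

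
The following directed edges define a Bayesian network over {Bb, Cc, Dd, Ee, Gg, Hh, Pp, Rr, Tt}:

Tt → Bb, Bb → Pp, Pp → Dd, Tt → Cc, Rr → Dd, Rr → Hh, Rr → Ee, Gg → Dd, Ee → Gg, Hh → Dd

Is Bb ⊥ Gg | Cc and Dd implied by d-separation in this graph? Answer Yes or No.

No

We examine all 3 paths between Bb and Gg:
Path 1: Bb → Pp → Dd ← Gg
  Pp is a chain and Pp is not conditioned on; Dd is a collider and Dd is conditioned on, which opens it — no node blocks this path, so it is active.
Path 2: Bb → Pp → Dd ← Rr → Ee → Gg
  Pp is a chain and Pp is not conditioned on; Dd is a collider and Dd is conditioned on, which opens it; Rr is a fork and Rr is not conditioned on; Ee is a chain and Ee is not conditioned on — no node blocks this path, so it is active.
Path 3: Bb → Pp → Dd ← Hh ← Rr → Ee → Gg
  Pp is a chain and Pp is not conditioned on; Dd is a collider and Dd is conditioned on, which opens it; Hh is a chain and Hh is not conditioned on; Rr is a fork and Rr is not conditioned on; Ee is a chain and Ee is not conditioned on — no node blocks this path, so it is active.
At least one path is unblocked, so d-separation fails.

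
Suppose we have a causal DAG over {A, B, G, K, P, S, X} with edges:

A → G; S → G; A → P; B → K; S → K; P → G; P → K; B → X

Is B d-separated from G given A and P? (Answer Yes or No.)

There are 3 undirected paths between B and G; checking each against the conditioning set {A, P}:
  1. B → K ← S → G — K:collider[blocks]; S:fork[open] ⇒ blocked
  2. B → K ← P → G — K:collider[blocks]; P:fork[blocks] ⇒ blocked
  3. B → K ← P ← A → G — K:collider[blocks]; P:chain[blocks]; A:fork[blocks] ⇒ blocked
Every path is blocked, so B and G are d-separated given {A, P}.

Yes — B and G are d-separated given {A, P}.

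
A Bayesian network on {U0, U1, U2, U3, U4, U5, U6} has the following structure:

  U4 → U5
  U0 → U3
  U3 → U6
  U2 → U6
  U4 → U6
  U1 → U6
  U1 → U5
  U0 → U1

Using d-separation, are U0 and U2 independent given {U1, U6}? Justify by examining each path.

We examine all 3 paths between U0 and U2:
Path 1: U0 → U3 → U6 ← U2
  U3 is a chain and U3 is not conditioned on; U6 is a collider and U6 is conditioned on, which opens it — no node blocks this path, so it is active.
Path 2: U0 → U1 → U6 ← U2
  U1 is a chain here and U1 is conditioned on, so the path is blocked at U1.
Path 3: U0 → U1 → U5 ← U4 → U6 ← U2
  U1 is a chain here and U1 is conditioned on, so the path is blocked at U1.
Because an active path exists, U0 and U2 are not d-separated.

No — U0 and U2 are not d-separated given {U1, U6}.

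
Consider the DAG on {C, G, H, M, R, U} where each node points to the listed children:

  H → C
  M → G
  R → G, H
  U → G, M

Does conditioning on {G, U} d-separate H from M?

2 paths connect H and M; each must be blocked for d-separation to hold:
Path 1: H ← R → G ← M
  R is a fork and R is not conditioned on; G is a collider and G is conditioned on, which opens it — no node blocks this path, so it is active.
Path 2: H ← R → G ← U → M
  U is a fork here and U is conditioned on, so the path is blocked at U.
Since the path H ← R → G ← M is active, H and M are not d-separated given {G, U}.

No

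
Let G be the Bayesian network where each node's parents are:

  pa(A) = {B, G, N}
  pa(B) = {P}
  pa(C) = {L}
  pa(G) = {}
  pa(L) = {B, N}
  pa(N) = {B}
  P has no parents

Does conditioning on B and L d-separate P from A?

Enumerating the 3 paths from P to A and testing each for blocking by {B, L}:
Path 1: P → B → L ← N → A
  B is a chain here and B is conditioned on, so the path is blocked at B.
Path 2: P → B → A
  B is a chain here and B is conditioned on, so the path is blocked at B.
Path 3: P → B → N → A
  B is a chain here and B is conditioned on, so the path is blocked at B.
All paths are blocked; P ⊥ A | {B, L} holds.

Yes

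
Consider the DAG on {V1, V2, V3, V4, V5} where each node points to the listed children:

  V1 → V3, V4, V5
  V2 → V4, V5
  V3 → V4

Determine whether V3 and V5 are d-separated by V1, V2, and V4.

There are 4 undirected paths between V3 and V5; checking each against the conditioning set {V1, V2, V4}:
Path 1: V3 ← V1 → V5
  V1 is a fork here and V1 is conditioned on, so the path is blocked at V1.
Path 2: V3 ← V1 → V4 ← V2 → V5
  V1 is a fork here and V1 is conditioned on, so the path is blocked at V1.
Path 3: V3 → V4 ← V1 → V5
  V1 is a fork here and V1 is conditioned on, so the path is blocked at V1.
Path 4: V3 → V4 ← V2 → V5
  V2 is a fork here and V2 is conditioned on, so the path is blocked at V2.
Every path is blocked, so V3 and V5 are d-separated given {V1, V2, V4}.

Yes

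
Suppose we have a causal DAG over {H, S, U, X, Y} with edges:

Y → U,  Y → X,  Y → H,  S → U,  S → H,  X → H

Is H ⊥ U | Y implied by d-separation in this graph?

We examine all 3 paths between H and U:
  1. H ← X ← Y → U — X:chain[open]; Y:fork[blocks] ⇒ blocked
  2. H ← Y → U — Y:fork[blocks] ⇒ blocked
  3. H ← S → U — S:fork[open] ⇒ active
Because an active path exists, H and U are not d-separated.

No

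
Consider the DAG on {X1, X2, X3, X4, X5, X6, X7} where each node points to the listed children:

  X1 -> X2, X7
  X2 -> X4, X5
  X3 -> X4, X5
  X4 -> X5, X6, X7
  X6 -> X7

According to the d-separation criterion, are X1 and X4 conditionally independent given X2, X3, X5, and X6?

We examine all 5 paths between X1 and X4:
Path 1: X1 → X7 ← X6 ← X4
  X7 is a collider here and neither X7 nor any of its descendants is conditioned on, so the collider stays closed — the path is blocked at X7.
Path 2: X1 → X7 ← X4
  X7 is a collider here and neither X7 nor any of its descendants is conditioned on, so the collider stays closed — the path is blocked at X7.
Path 3: X1 → X2 → X4
  X2 is a chain here and X2 is conditioned on, so the path is blocked at X2.
Path 4: X1 → X2 → X5 ← X4
  X2 is a chain here and X2 is conditioned on, so the path is blocked at X2.
Path 5: X1 → X2 → X5 ← X3 → X4
  X2 is a chain here and X2 is conditioned on, so the path is blocked at X2.
All paths are blocked; X1 ⊥ X4 | {X2, X3, X5, X6} holds.

Yes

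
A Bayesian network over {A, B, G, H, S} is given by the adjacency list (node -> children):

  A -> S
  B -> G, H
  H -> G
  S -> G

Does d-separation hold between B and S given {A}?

Yes

We examine all 2 paths between B and S:
Path 1: B → H → G ← S
  G is a collider here and neither G nor any of its descendants is conditioned on, so the collider stays closed — the path is blocked at G.
Path 2: B → G ← S
  G is a collider here and neither G nor any of its descendants is conditioned on, so the collider stays closed — the path is blocked at G.
Every path is blocked, so B and S are d-separated given {A}.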